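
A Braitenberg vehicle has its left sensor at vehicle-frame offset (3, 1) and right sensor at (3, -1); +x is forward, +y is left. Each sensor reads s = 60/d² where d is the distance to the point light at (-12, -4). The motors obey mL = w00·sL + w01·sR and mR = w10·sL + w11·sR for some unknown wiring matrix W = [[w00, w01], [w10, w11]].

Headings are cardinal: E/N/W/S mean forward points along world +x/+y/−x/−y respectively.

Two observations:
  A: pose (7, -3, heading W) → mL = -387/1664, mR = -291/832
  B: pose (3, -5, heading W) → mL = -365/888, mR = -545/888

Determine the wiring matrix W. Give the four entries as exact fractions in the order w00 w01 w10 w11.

obs A: pose=(7,-3,W) → sL=15/64, sR=3/13, mL=-387/1664, mR=-291/832
obs B: pose=(3,-5,W) → sL=15/37, sR=5/12, mL=-365/888, mR=-545/888
sensor matrix S = [[15/64, 3/13], [15/37, 5/12]]; det S = 505/123136
solve [mL_A; mL_B] = S·[w00; w01] and [mR_A; mR_B] = S·[w10; w11]:
  w00 = -1/2, w01 = -1/2, w10 = -1, w11 = -1/2

-1/2 -1/2 -1 -1/2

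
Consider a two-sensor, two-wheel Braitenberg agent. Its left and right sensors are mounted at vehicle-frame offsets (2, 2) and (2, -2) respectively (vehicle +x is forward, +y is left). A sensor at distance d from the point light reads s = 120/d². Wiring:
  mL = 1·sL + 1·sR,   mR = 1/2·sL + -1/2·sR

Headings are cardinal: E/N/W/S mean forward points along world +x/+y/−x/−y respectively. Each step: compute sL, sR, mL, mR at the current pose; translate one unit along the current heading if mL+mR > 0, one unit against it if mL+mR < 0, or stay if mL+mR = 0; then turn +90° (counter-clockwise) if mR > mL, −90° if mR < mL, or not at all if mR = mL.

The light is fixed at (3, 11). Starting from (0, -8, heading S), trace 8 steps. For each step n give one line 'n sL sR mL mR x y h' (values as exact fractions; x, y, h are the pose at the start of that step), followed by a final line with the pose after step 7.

n=0: pose=(0,-8,S); sL=60/221, sR=60/233; mL=27240/51493, mR=360/51493; mL+mR=27600/51493 → advance +1; mR−mL=-26880/51493 → turn -1·90°
n=1: pose=(0,-9,W); sL=120/509, sR=120/349; mL=102960/177641, mR=-9600/177641; mL+mR=93360/177641 → advance +1; mR−mL=-112560/177641 → turn -1·90°
n=2: pose=(-1,-9,N); sL=1/3, sR=15/41; mL=86/123, mR=-2/123; mL+mR=28/41 → advance +1; mR−mL=-88/123 → turn -1·90°
n=3: pose=(-1,-8,E); sL=120/293, sR=24/89; mL=17712/26077, mR=1824/26077; mL+mR=19536/26077 → advance +1; mR−mL=-15888/26077 → turn -1·90°
n=4: pose=(0,-8,S); sL=60/221, sR=60/233; mL=27240/51493, mR=360/51493; mL+mR=27600/51493 → advance +1; mR−mL=-26880/51493 → turn -1·90°
n=5: pose=(0,-9,W); sL=120/509, sR=120/349; mL=102960/177641, mR=-9600/177641; mL+mR=93360/177641 → advance +1; mR−mL=-112560/177641 → turn -1·90°
n=6: pose=(-1,-9,N); sL=1/3, sR=15/41; mL=86/123, mR=-2/123; mL+mR=28/41 → advance +1; mR−mL=-88/123 → turn -1·90°
n=7: pose=(-1,-8,E); sL=120/293, sR=24/89; mL=17712/26077, mR=1824/26077; mL+mR=19536/26077 → advance +1; mR−mL=-15888/26077 → turn -1·90°

0 60/221 60/233 27240/51493 360/51493 0 -8 S
1 120/509 120/349 102960/177641 -9600/177641 0 -9 W
2 1/3 15/41 86/123 -2/123 -1 -9 N
3 120/293 24/89 17712/26077 1824/26077 -1 -8 E
4 60/221 60/233 27240/51493 360/51493 0 -8 S
5 120/509 120/349 102960/177641 -9600/177641 0 -9 W
6 1/3 15/41 86/123 -2/123 -1 -9 N
7 120/293 24/89 17712/26077 1824/26077 -1 -8 E
final 0 -8 S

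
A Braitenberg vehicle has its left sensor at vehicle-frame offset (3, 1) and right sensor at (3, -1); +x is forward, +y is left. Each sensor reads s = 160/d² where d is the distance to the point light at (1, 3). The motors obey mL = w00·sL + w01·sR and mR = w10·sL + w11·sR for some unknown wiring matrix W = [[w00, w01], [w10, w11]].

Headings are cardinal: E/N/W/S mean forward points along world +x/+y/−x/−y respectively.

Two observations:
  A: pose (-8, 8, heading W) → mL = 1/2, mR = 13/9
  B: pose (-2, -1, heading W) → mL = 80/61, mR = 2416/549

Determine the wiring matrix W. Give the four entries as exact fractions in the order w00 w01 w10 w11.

obs A: pose=(-8,8,W) → sL=1, sR=8/9, mL=1/2, mR=13/9
obs B: pose=(-2,-1,W) → sL=160/61, sR=32/9, mL=80/61, mR=2416/549
sensor matrix S = [[1, 8/9], [160/61, 32/9]]; det S = 224/183
solve [mL_A; mL_B] = S·[w00; w01] and [mR_A; mR_B] = S·[w10; w11]:
  w00 = 1/2, w01 = 0, w10 = 1, w11 = 1/2

1/2 0 1 1/2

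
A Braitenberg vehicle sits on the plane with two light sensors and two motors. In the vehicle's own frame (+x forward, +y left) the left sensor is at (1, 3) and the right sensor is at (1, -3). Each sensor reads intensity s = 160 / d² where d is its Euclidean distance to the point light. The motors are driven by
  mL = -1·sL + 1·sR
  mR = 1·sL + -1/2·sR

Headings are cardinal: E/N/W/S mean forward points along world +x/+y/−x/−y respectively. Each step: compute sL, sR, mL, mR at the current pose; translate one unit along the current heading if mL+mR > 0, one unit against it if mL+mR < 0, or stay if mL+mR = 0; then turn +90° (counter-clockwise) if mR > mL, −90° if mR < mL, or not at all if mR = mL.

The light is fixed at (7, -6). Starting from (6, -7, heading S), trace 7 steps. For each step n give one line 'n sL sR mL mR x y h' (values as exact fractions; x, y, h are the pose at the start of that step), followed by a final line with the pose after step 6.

0 20 8 -12 16 6 -7 S
1 160 32/5 -768/5 784/5 6 -8 E
2 16 16 0 8 7 -8 N
3 160/17 32 384/17 -112/17 7 -7 W
4 10 40 30 -10 6 -7 N
5 160/9 160/9 0 80/9 6 -6 E
6 16 16 0 8 7 -6 N
final 7 -5 W

n=0: pose=(6,-7,S); sL=20, sR=8; mL=-12, mR=16; mL+mR=4 → advance +1; mR−mL=28 → turn +1·90°
n=1: pose=(6,-8,E); sL=160, sR=32/5; mL=-768/5, mR=784/5; mL+mR=16/5 → advance +1; mR−mL=1552/5 → turn +1·90°
n=2: pose=(7,-8,N); sL=16, sR=16; mL=0, mR=8; mL+mR=8 → advance +1; mR−mL=8 → turn +1·90°
n=3: pose=(7,-7,W); sL=160/17, sR=32; mL=384/17, mR=-112/17; mL+mR=16 → advance +1; mR−mL=-496/17 → turn -1·90°
n=4: pose=(6,-7,N); sL=10, sR=40; mL=30, mR=-10; mL+mR=20 → advance +1; mR−mL=-40 → turn -1·90°
n=5: pose=(6,-6,E); sL=160/9, sR=160/9; mL=0, mR=80/9; mL+mR=80/9 → advance +1; mR−mL=80/9 → turn +1·90°
n=6: pose=(7,-6,N); sL=16, sR=16; mL=0, mR=8; mL+mR=8 → advance +1; mR−mL=8 → turn +1·90°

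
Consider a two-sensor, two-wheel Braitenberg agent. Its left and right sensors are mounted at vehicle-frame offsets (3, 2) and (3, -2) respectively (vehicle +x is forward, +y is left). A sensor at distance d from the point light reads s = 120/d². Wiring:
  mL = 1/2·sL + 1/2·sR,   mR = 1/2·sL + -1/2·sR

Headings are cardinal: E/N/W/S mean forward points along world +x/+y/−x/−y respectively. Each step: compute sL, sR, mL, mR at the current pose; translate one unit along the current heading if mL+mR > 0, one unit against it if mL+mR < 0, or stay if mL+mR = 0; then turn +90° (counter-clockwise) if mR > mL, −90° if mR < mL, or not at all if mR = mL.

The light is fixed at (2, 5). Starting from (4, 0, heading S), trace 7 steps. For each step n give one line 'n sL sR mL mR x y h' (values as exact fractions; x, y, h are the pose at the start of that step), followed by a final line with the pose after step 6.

n=0: pose=(4,0,S); sL=3/2, sR=15/8; mL=27/16, mR=-3/16; mL+mR=3/2 → advance +1; mR−mL=-15/8 → turn -1·90°
n=1: pose=(4,-1,W); sL=24/13, sR=120/17; mL=984/221, mR=-576/221; mL+mR=24/13 → advance +1; mR−mL=-120/17 → turn -1·90°
n=2: pose=(3,-1,N); sL=12, sR=20/3; mL=28/3, mR=8/3; mL+mR=12 → advance +1; mR−mL=-20/3 → turn -1·90°
n=3: pose=(3,0,E); sL=24/5, sR=24/13; mL=216/65, mR=96/65; mL+mR=24/5 → advance +1; mR−mL=-24/13 → turn -1·90°
n=4: pose=(4,0,S); sL=3/2, sR=15/8; mL=27/16, mR=-3/16; mL+mR=3/2 → advance +1; mR−mL=-15/8 → turn -1·90°
n=5: pose=(4,-1,W); sL=24/13, sR=120/17; mL=984/221, mR=-576/221; mL+mR=24/13 → advance +1; mR−mL=-120/17 → turn -1·90°
n=6: pose=(3,-1,N); sL=12, sR=20/3; mL=28/3, mR=8/3; mL+mR=12 → advance +1; mR−mL=-20/3 → turn -1·90°

0 3/2 15/8 27/16 -3/16 4 0 S
1 24/13 120/17 984/221 -576/221 4 -1 W
2 12 20/3 28/3 8/3 3 -1 N
3 24/5 24/13 216/65 96/65 3 0 E
4 3/2 15/8 27/16 -3/16 4 0 S
5 24/13 120/17 984/221 -576/221 4 -1 W
6 12 20/3 28/3 8/3 3 -1 N
final 3 0 E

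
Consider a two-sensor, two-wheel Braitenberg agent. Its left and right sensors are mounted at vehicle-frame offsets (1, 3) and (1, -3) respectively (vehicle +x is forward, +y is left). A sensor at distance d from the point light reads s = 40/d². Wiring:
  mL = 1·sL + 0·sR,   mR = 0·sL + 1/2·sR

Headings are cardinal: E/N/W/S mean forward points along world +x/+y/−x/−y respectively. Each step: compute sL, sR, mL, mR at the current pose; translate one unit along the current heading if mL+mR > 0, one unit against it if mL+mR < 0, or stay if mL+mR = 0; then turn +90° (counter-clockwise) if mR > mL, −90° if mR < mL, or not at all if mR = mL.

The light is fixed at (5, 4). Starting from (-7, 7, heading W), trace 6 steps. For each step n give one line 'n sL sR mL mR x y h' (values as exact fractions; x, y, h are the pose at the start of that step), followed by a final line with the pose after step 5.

0 40/169 8/41 40/169 4/41 -7 7 W
1 5/34 10/29 5/34 5/29 -8 7 N
2 40/197 8/49 40/197 4/49 -8 8 W
3 20/157 20/73 20/157 10/73 -9 8 N
4 40/229 40/289 40/229 20/289 -9 9 W
5 1/9 2/9 1/9 1/9 -10 9 N
final -10 10 N

n=0: pose=(-7,7,W); sL=40/169, sR=8/41; mL=40/169, mR=4/41; mL+mR=2316/6929 → advance +1; mR−mL=-964/6929 → turn -1·90°
n=1: pose=(-8,7,N); sL=5/34, sR=10/29; mL=5/34, mR=5/29; mL+mR=315/986 → advance +1; mR−mL=25/986 → turn +1·90°
n=2: pose=(-8,8,W); sL=40/197, sR=8/49; mL=40/197, mR=4/49; mL+mR=2748/9653 → advance +1; mR−mL=-1172/9653 → turn -1·90°
n=3: pose=(-9,8,N); sL=20/157, sR=20/73; mL=20/157, mR=10/73; mL+mR=3030/11461 → advance +1; mR−mL=110/11461 → turn +1·90°
n=4: pose=(-9,9,W); sL=40/229, sR=40/289; mL=40/229, mR=20/289; mL+mR=16140/66181 → advance +1; mR−mL=-6980/66181 → turn -1·90°
n=5: pose=(-10,9,N); sL=1/9, sR=2/9; mL=1/9, mR=1/9; mL+mR=2/9 → advance +1; mR−mL=0 → turn +0·90°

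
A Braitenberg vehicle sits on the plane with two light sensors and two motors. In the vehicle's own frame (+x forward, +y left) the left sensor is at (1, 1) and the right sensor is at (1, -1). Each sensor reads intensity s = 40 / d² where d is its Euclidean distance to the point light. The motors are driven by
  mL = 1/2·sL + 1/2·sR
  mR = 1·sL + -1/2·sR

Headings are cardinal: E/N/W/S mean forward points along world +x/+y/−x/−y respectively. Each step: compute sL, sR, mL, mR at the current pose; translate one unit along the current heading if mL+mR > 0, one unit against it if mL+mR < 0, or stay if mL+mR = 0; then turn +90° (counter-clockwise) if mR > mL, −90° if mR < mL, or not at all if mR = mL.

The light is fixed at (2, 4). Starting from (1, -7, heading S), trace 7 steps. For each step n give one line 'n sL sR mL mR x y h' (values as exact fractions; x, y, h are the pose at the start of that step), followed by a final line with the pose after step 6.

n=0: pose=(1,-7,S); sL=5/18, sR=10/37; mL=365/1332, mR=95/666; mL+mR=5/12 → advance +1; mR−mL=-175/1332 → turn -1·90°
n=1: pose=(1,-8,W); sL=40/173, sR=8/25; mL=1192/4325, mR=308/4325; mL+mR=60/173 → advance +1; mR−mL=-884/4325 → turn -1·90°
n=2: pose=(0,-8,N); sL=4/13, sR=20/61; mL=252/793, mR=114/793; mL+mR=6/13 → advance +1; mR−mL=-138/793 → turn -1·90°
n=3: pose=(0,-7,E); sL=40/101, sR=8/29; mL=984/2929, mR=756/2929; mL+mR=60/101 → advance +1; mR−mL=-228/2929 → turn -1·90°
n=4: pose=(1,-7,S); sL=5/18, sR=10/37; mL=365/1332, mR=95/666; mL+mR=5/12 → advance +1; mR−mL=-175/1332 → turn -1·90°
n=5: pose=(1,-8,W); sL=40/173, sR=8/25; mL=1192/4325, mR=308/4325; mL+mR=60/173 → advance +1; mR−mL=-884/4325 → turn -1·90°
n=6: pose=(0,-8,N); sL=4/13, sR=20/61; mL=252/793, mR=114/793; mL+mR=6/13 → advance +1; mR−mL=-138/793 → turn -1·90°

0 5/18 10/37 365/1332 95/666 1 -7 S
1 40/173 8/25 1192/4325 308/4325 1 -8 W
2 4/13 20/61 252/793 114/793 0 -8 N
3 40/101 8/29 984/2929 756/2929 0 -7 E
4 5/18 10/37 365/1332 95/666 1 -7 S
5 40/173 8/25 1192/4325 308/4325 1 -8 W
6 4/13 20/61 252/793 114/793 0 -8 N
final 0 -7 E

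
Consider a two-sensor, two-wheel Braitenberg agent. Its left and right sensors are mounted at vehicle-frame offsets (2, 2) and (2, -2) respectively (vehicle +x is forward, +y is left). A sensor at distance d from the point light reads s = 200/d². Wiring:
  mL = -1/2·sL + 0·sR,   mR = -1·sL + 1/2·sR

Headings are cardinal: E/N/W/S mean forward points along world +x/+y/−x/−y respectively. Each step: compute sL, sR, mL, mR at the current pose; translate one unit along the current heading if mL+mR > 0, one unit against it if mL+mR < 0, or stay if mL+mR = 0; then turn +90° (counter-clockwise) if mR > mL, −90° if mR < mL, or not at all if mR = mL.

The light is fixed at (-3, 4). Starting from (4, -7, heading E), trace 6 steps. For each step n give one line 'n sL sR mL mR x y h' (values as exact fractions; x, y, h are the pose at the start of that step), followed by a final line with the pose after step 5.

0 100/81 4/5 -50/81 -338/405 4 -7 E
1 200/233 40/37 -100/233 -2740/8621 3 -7 S
2 25/16 25/26 -25/32 -225/208 3 -6 E
3 200/193 200/153 -100/193 -11300/29529 2 -6 S
4 100/49 20/17 -50/49 -1210/833 2 -5 E
5 200/157 8/5 -100/157 -372/785 1 -5 S
final 1 -4 E

n=0: pose=(4,-7,E); sL=100/81, sR=4/5; mL=-50/81, mR=-338/405; mL+mR=-196/135 → advance -1; mR−mL=-88/405 → turn -1·90°
n=1: pose=(3,-7,S); sL=200/233, sR=40/37; mL=-100/233, mR=-2740/8621; mL+mR=-6440/8621 → advance -1; mR−mL=960/8621 → turn +1·90°
n=2: pose=(3,-6,E); sL=25/16, sR=25/26; mL=-25/32, mR=-225/208; mL+mR=-775/416 → advance -1; mR−mL=-125/416 → turn -1·90°
n=3: pose=(2,-6,S); sL=200/193, sR=200/153; mL=-100/193, mR=-11300/29529; mL+mR=-26600/29529 → advance -1; mR−mL=4000/29529 → turn +1·90°
n=4: pose=(2,-5,E); sL=100/49, sR=20/17; mL=-50/49, mR=-1210/833; mL+mR=-2060/833 → advance -1; mR−mL=-360/833 → turn -1·90°
n=5: pose=(1,-5,S); sL=200/157, sR=8/5; mL=-100/157, mR=-372/785; mL+mR=-872/785 → advance -1; mR−mL=128/785 → turn +1·90°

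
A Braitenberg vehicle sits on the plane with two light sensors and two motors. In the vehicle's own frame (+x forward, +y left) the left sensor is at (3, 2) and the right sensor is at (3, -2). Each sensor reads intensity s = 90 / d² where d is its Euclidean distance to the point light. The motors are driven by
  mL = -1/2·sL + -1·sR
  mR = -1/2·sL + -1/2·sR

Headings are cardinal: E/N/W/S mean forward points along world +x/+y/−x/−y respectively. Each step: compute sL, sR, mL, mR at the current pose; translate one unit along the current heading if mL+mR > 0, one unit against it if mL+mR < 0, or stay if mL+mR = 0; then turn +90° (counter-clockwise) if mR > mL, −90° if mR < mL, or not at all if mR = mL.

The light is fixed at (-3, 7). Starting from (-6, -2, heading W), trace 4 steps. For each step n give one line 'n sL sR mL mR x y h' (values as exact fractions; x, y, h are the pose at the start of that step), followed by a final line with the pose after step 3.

0 90/157 18/17 -3591/2669 -2178/2669 -6 -2 W
1 5/8 9/16 -7/8 -19/32 -5 -2 S
2 90/37 90/101 -7875/3737 -6210/3737 -5 -1 E
3 9/5 45/13 -567/130 -171/65 -6 -1 N
final -6 -2 W

n=0: pose=(-6,-2,W); sL=90/157, sR=18/17; mL=-3591/2669, mR=-2178/2669; mL+mR=-5769/2669 → advance -1; mR−mL=9/17 → turn +1·90°
n=1: pose=(-5,-2,S); sL=5/8, sR=9/16; mL=-7/8, mR=-19/32; mL+mR=-47/32 → advance -1; mR−mL=9/32 → turn +1·90°
n=2: pose=(-5,-1,E); sL=90/37, sR=90/101; mL=-7875/3737, mR=-6210/3737; mL+mR=-14085/3737 → advance -1; mR−mL=45/101 → turn +1·90°
n=3: pose=(-6,-1,N); sL=9/5, sR=45/13; mL=-567/130, mR=-171/65; mL+mR=-909/130 → advance -1; mR−mL=45/26 → turn +1·90°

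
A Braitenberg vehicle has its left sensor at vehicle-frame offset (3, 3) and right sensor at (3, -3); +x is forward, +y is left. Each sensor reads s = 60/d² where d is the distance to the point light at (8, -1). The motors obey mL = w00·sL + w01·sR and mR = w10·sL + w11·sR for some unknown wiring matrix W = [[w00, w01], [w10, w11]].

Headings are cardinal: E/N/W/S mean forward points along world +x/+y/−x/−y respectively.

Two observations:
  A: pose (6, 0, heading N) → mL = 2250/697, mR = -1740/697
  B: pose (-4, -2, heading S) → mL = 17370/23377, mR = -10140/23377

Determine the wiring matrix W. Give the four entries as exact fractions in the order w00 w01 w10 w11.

1 1/2 -1/2 -1/2

obs A: pose=(6,0,N) → sL=60/41, sR=60/17, mL=2250/697, mR=-1740/697
obs B: pose=(-4,-2,S) → sL=60/97, sR=60/241, mL=17370/23377, mR=-10140/23377
sensor matrix S = [[60/41, 60/17], [60/97, 60/241]]; det S = -29635200/16293769
solve [mL_A; mL_B] = S·[w00; w01] and [mR_A; mR_B] = S·[w10; w11]:
  w00 = 1, w01 = 1/2, w10 = -1/2, w11 = -1/2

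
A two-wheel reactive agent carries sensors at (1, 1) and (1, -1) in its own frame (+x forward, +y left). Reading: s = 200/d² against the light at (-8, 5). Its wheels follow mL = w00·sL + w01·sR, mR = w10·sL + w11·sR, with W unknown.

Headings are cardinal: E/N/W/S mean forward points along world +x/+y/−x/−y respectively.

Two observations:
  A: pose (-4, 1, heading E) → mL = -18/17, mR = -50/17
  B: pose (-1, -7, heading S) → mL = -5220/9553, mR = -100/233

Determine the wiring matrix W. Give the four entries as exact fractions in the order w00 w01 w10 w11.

obs A: pose=(-4,1,E) → sL=100/17, sR=4, mL=-18/17, mR=-50/17
obs B: pose=(-1,-7,S) → sL=200/233, sR=40/41, mL=-5220/9553, mR=-100/233
sensor matrix S = [[100/17, 4], [200/233, 40/41]]; det S = 374400/162401
solve [mL_A; mL_B] = S·[w00; w01] and [mR_A; mR_B] = S·[w10; w11]:
  w00 = 1/2, w01 = -1, w10 = -1/2, w11 = 0

1/2 -1 -1/2 0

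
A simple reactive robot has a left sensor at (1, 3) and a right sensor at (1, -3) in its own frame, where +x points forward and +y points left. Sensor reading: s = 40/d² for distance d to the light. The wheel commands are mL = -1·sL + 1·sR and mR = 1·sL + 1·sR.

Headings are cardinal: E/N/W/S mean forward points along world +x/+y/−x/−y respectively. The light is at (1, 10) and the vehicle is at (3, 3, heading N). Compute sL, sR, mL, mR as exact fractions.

left sensor world pos  = (0, 4); dL² = 37
right sensor world pos = (6, 4); dR² = 61
sL = 40/37 = 40/37
sR = 40/61 = 40/61
mL = -1·sL + 1·sR = -960/2257
mR = 1·sL + 1·sR = 3920/2257

40/37 40/61 -960/2257 3920/2257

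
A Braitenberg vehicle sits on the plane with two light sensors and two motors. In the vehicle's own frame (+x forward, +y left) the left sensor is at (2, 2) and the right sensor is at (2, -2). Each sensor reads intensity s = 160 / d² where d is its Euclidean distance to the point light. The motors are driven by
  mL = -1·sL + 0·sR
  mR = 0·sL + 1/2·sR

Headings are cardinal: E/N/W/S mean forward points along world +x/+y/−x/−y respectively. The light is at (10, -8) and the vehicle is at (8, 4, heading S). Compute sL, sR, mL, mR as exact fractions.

8/5 40/29 -8/5 20/29

left sensor world pos  = (10, 2); dL² = 100
right sensor world pos = (6, 2); dR² = 116
sL = 160/100 = 8/5
sR = 160/116 = 40/29
mL = -1·sL + 0·sR = -8/5
mR = 0·sL + 1/2·sR = 20/29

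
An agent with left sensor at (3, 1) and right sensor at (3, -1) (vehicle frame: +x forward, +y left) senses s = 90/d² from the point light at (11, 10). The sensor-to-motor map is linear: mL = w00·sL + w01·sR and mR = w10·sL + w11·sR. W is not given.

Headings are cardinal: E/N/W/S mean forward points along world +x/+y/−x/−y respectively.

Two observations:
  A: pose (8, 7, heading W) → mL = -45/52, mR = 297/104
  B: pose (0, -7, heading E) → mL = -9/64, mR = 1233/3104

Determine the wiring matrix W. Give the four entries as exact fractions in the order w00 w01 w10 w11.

-1/2 0 1 1/2

obs A: pose=(8,7,W) → sL=45/26, sR=9/4, mL=-45/52, mR=297/104
obs B: pose=(0,-7,E) → sL=9/32, sR=45/194, mL=-9/64, mR=1233/3104
sensor matrix S = [[45/26, 9/4], [9/32, 45/194]]; det S = -37341/161408
solve [mL_A; mL_B] = S·[w00; w01] and [mR_A; mR_B] = S·[w10; w11]:
  w00 = -1/2, w01 = 0, w10 = 1, w11 = 1/2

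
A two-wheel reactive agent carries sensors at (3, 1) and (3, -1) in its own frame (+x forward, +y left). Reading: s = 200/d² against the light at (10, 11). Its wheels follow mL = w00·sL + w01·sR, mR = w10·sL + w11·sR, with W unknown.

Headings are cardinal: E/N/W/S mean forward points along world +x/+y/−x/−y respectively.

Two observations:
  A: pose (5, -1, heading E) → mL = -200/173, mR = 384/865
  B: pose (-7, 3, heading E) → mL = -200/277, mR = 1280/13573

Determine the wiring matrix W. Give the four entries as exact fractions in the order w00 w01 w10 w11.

obs A: pose=(5,-1,E) → sL=8/5, sR=200/173, mL=-200/173, mR=384/865
obs B: pose=(-7,3,E) → sL=40/49, sR=200/277, mL=-200/277, mR=1280/13573
sensor matrix S = [[8/5, 200/173], [40/49, 200/277]]; det S = 496640/2348129
solve [mL_A; mL_B] = S·[w00; w01] and [mR_A; mR_B] = S·[w10; w11]:
  w00 = 0, w01 = -1, w10 = 1, w11 = -1

0 -1 1 -1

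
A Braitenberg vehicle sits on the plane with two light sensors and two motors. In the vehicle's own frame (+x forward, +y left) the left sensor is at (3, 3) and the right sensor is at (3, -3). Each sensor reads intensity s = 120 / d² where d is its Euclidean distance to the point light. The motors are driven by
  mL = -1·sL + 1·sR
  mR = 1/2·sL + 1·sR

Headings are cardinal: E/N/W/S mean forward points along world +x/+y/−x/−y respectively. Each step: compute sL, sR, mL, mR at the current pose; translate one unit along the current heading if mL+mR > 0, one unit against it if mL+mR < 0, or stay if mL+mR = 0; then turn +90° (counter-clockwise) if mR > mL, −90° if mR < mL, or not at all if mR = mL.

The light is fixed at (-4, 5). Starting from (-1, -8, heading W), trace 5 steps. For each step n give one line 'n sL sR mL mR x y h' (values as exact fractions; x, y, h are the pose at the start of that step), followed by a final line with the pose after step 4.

0 15/32 6/5 117/160 459/320 -1 -8 W
1 120/281 120/257 2880/72217 49140/72217 -2 -8 S
2 60/73 60/157 -5040/11461 9090/11461 -2 -9 E
3 120/121 120/157 -4320/18997 23940/18997 -1 -9 N
4 15/32 6/5 117/160 459/320 -1 -8 W
final -2 -8 S

n=0: pose=(-1,-8,W); sL=15/32, sR=6/5; mL=117/160, mR=459/320; mL+mR=693/320 → advance +1; mR−mL=45/64 → turn +1·90°
n=1: pose=(-2,-8,S); sL=120/281, sR=120/257; mL=2880/72217, mR=49140/72217; mL+mR=52020/72217 → advance +1; mR−mL=180/281 → turn +1·90°
n=2: pose=(-2,-9,E); sL=60/73, sR=60/157; mL=-5040/11461, mR=9090/11461; mL+mR=4050/11461 → advance +1; mR−mL=90/73 → turn +1·90°
n=3: pose=(-1,-9,N); sL=120/121, sR=120/157; mL=-4320/18997, mR=23940/18997; mL+mR=19620/18997 → advance +1; mR−mL=180/121 → turn +1·90°
n=4: pose=(-1,-8,W); sL=15/32, sR=6/5; mL=117/160, mR=459/320; mL+mR=693/320 → advance +1; mR−mL=45/64 → turn +1·90°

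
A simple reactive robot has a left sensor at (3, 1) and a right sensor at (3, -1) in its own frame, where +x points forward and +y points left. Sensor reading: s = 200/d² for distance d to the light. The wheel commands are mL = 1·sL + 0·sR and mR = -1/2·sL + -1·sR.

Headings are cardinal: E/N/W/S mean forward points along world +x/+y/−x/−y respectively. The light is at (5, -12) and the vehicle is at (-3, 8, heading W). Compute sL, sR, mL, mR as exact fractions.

left sensor world pos  = (-6, 7); dL² = 482
right sensor world pos = (-6, 9); dR² = 562
sL = 200/482 = 100/241
sR = 200/562 = 100/281
mL = 1·sL + 0·sR = 100/241
mR = -1/2·sL + -1·sR = -38150/67721

100/241 100/281 100/241 -38150/67721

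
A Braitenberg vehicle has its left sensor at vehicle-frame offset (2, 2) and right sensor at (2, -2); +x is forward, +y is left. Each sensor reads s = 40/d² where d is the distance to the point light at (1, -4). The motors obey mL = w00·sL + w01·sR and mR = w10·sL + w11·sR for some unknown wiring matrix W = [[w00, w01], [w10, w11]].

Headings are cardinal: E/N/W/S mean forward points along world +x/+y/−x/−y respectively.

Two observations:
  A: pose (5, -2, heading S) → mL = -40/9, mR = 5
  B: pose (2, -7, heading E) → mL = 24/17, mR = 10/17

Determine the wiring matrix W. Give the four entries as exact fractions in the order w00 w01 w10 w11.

obs A: pose=(5,-2,S) → sL=10/9, sR=10, mL=-40/9, mR=5
obs B: pose=(2,-7,E) → sL=4, sR=20/17, mL=24/17, mR=10/17
sensor matrix S = [[10/9, 10], [4, 20/17]]; det S = -5920/153
solve [mL_A; mL_B] = S·[w00; w01] and [mR_A; mR_B] = S·[w10; w11]:
  w00 = 1/2, w01 = -1/2, w10 = 0, w11 = 1/2

1/2 -1/2 0 1/2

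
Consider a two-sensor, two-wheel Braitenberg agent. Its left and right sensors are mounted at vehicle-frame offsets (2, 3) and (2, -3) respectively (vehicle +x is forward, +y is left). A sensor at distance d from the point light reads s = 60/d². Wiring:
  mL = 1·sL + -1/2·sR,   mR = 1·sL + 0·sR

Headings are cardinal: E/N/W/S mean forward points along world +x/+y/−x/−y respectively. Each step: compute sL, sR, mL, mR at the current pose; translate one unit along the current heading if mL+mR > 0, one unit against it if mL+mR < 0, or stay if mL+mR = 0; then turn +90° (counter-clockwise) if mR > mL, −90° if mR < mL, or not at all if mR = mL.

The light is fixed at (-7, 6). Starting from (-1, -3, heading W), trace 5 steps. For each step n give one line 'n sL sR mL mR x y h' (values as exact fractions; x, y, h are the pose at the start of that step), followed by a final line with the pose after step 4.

n=0: pose=(-1,-3,W); sL=3/8, sR=15/13; mL=-21/104, mR=3/8; mL+mR=9/52 → advance +1; mR−mL=15/26 → turn +1·90°
n=1: pose=(-2,-3,S); sL=12/37, sR=12/25; mL=78/925, mR=12/37; mL+mR=378/925 → advance +1; mR−mL=6/25 → turn +1·90°
n=2: pose=(-2,-4,E); sL=30/49, sR=30/109; mL=2535/5341, mR=30/49; mL+mR=5805/5341 → advance +1; mR−mL=15/109 → turn +1·90°
n=3: pose=(-1,-4,N); sL=60/73, sR=12/29; mL=1302/2117, mR=60/73; mL+mR=3042/2117 → advance +1; mR−mL=6/29 → turn +1·90°
n=4: pose=(-1,-3,W); sL=3/8, sR=15/13; mL=-21/104, mR=3/8; mL+mR=9/52 → advance +1; mR−mL=15/26 → turn +1·90°

0 3/8 15/13 -21/104 3/8 -1 -3 W
1 12/37 12/25 78/925 12/37 -2 -3 S
2 30/49 30/109 2535/5341 30/49 -2 -4 E
3 60/73 12/29 1302/2117 60/73 -1 -4 N
4 3/8 15/13 -21/104 3/8 -1 -3 W
final -2 -3 S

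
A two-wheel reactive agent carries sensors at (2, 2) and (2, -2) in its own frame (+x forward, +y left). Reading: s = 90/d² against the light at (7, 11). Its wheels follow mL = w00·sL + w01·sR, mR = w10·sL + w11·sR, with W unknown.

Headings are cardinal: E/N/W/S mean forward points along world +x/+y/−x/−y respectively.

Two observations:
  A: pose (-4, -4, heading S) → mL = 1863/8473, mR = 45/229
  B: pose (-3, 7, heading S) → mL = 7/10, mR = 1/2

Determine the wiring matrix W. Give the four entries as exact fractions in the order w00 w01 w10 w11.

obs A: pose=(-4,-4,S) → sL=9/37, sR=45/229, mL=1863/8473, mR=45/229
obs B: pose=(-3,7,S) → sL=9/10, sR=1/2, mL=7/10, mR=1/2
sensor matrix S = [[9/37, 45/229], [9/10, 1/2]]; det S = -468/8473
solve [mL_A; mL_B] = S·[w00; w01] and [mR_A; mR_B] = S·[w10; w11]:
  w00 = 1/2, w01 = 1/2, w10 = 0, w11 = 1

1/2 1/2 0 1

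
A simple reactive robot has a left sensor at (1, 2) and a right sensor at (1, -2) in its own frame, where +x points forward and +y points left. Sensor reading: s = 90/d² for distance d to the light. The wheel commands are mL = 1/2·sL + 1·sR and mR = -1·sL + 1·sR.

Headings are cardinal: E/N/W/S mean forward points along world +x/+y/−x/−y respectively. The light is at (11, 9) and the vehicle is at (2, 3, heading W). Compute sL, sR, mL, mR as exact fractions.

left sensor world pos  = (1, 1); dL² = 164
right sensor world pos = (1, 5); dR² = 116
sL = 90/164 = 45/82
sR = 90/116 = 45/58
mL = 1/2·sL + 1·sR = 4995/4756
mR = -1·sL + 1·sR = 270/1189

45/82 45/58 4995/4756 270/1189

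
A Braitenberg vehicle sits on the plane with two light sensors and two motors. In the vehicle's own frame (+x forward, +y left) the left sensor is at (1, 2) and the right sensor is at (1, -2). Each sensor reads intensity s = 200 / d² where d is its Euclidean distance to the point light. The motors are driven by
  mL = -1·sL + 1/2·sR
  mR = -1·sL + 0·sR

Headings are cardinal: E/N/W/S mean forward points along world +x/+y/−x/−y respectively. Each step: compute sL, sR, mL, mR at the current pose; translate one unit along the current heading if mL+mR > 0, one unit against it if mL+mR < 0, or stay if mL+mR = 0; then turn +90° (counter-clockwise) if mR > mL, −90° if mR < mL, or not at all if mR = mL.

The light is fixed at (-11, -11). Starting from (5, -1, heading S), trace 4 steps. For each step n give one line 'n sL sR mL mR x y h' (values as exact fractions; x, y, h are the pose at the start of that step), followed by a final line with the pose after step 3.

0 40/81 200/277 -2980/22437 -40/81 5 -1 S
1 100/153 100/197 -12050/30141 -100/153 5 0 W
2 200/369 40/101 -12820/37269 -200/369 6 0 N
3 50/117 50/97 -1925/11349 -50/117 6 -1 E
final 5 -1 S

n=0: pose=(5,-1,S); sL=40/81, sR=200/277; mL=-2980/22437, mR=-40/81; mL+mR=-14060/22437 → advance -1; mR−mL=-100/277 → turn -1·90°
n=1: pose=(5,0,W); sL=100/153, sR=100/197; mL=-12050/30141, mR=-100/153; mL+mR=-31750/30141 → advance -1; mR−mL=-50/197 → turn -1·90°
n=2: pose=(6,0,N); sL=200/369, sR=40/101; mL=-12820/37269, mR=-200/369; mL+mR=-33020/37269 → advance -1; mR−mL=-20/101 → turn -1·90°
n=3: pose=(6,-1,E); sL=50/117, sR=50/97; mL=-1925/11349, mR=-50/117; mL+mR=-6775/11349 → advance -1; mR−mL=-25/97 → turn -1·90°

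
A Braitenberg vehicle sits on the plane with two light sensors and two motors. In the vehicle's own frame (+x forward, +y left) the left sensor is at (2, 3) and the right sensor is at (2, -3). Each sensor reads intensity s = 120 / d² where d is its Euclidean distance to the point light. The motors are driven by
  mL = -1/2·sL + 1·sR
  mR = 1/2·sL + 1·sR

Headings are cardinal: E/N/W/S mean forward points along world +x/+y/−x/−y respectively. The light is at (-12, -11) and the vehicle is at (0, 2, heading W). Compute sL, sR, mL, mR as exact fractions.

3/5 30/89 33/890 567/890

left sensor world pos  = (-2, -1); dL² = 200
right sensor world pos = (-2, 5); dR² = 356
sL = 120/200 = 3/5
sR = 120/356 = 30/89
mL = -1/2·sL + 1·sR = 33/890
mR = 1/2·sL + 1·sR = 567/890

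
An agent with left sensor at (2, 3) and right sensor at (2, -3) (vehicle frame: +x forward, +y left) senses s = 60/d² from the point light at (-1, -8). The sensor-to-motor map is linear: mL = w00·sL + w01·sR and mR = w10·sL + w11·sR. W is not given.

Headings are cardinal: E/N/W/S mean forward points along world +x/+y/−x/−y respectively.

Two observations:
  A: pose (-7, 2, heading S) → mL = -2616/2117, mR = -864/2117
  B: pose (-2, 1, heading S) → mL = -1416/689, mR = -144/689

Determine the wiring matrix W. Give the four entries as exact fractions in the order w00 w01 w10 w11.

-1 -1 -1 1

obs A: pose=(-7,2,S) → sL=60/73, sR=12/29, mL=-2616/2117, mR=-864/2117
obs B: pose=(-2,1,S) → sL=60/53, sR=12/13, mL=-1416/689, mR=-144/689
sensor matrix S = [[60/73, 12/29], [60/53, 12/13]]; det S = 423360/1458613
solve [mL_A; mL_B] = S·[w00; w01] and [mR_A; mR_B] = S·[w10; w11]:
  w00 = -1, w01 = -1, w10 = -1, w11 = 1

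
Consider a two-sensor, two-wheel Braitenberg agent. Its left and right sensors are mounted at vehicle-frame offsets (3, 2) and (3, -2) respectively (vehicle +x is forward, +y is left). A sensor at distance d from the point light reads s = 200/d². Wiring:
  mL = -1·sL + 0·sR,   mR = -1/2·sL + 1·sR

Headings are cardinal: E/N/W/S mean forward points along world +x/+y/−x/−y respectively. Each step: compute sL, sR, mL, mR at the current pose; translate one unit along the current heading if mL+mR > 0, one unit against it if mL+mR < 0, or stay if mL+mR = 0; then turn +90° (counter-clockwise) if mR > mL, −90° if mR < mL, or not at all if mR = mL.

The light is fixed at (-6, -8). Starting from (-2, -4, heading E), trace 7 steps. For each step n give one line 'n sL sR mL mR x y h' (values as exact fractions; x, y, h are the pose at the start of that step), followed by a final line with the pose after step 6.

0 40/17 200/53 -40/17 2340/901 -2 -4 E
1 100/29 100/49 -100/29 450/1421 -1 -4 N
2 40 200/29 -40 -380/29 -1 -5 W
3 25/8 25/2 -25/8 175/16 0 -5 S
4 200/97 200/81 -200/97 11300/7857 0 -6 E
5 100/17 100/37 -100/17 -150/629 -1 -6 N
6 40 200/13 -40 -60/13 -1 -7 W
final 0 -7 S

n=0: pose=(-2,-4,E); sL=40/17, sR=200/53; mL=-40/17, mR=2340/901; mL+mR=220/901 → advance +1; mR−mL=4460/901 → turn +1·90°
n=1: pose=(-1,-4,N); sL=100/29, sR=100/49; mL=-100/29, mR=450/1421; mL+mR=-4450/1421 → advance -1; mR−mL=5350/1421 → turn +1·90°
n=2: pose=(-1,-5,W); sL=40, sR=200/29; mL=-40, mR=-380/29; mL+mR=-1540/29 → advance -1; mR−mL=780/29 → turn +1·90°
n=3: pose=(0,-5,S); sL=25/8, sR=25/2; mL=-25/8, mR=175/16; mL+mR=125/16 → advance +1; mR−mL=225/16 → turn +1·90°
n=4: pose=(0,-6,E); sL=200/97, sR=200/81; mL=-200/97, mR=11300/7857; mL+mR=-4900/7857 → advance -1; mR−mL=27500/7857 → turn +1·90°
n=5: pose=(-1,-6,N); sL=100/17, sR=100/37; mL=-100/17, mR=-150/629; mL+mR=-3850/629 → advance -1; mR−mL=3550/629 → turn +1·90°
n=6: pose=(-1,-7,W); sL=40, sR=200/13; mL=-40, mR=-60/13; mL+mR=-580/13 → advance -1; mR−mL=460/13 → turn +1·90°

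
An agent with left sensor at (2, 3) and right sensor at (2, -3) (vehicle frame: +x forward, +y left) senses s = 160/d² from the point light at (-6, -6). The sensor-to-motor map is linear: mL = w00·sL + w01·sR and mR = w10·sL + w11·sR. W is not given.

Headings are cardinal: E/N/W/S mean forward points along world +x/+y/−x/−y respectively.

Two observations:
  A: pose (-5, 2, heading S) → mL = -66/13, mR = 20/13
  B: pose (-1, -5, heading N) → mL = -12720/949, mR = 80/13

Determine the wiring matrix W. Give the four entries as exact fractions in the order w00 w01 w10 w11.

-1 -1/2 1/2 0

obs A: pose=(-5,2,S) → sL=40/13, sR=4, mL=-66/13, mR=20/13
obs B: pose=(-1,-5,N) → sL=160/13, sR=160/73, mL=-12720/949, mR=80/13
sensor matrix S = [[40/13, 4], [160/13, 160/73]]; det S = -40320/949
solve [mL_A; mL_B] = S·[w00; w01] and [mR_A; mR_B] = S·[w10; w11]:
  w00 = -1, w01 = -1/2, w10 = 1/2, w11 = 0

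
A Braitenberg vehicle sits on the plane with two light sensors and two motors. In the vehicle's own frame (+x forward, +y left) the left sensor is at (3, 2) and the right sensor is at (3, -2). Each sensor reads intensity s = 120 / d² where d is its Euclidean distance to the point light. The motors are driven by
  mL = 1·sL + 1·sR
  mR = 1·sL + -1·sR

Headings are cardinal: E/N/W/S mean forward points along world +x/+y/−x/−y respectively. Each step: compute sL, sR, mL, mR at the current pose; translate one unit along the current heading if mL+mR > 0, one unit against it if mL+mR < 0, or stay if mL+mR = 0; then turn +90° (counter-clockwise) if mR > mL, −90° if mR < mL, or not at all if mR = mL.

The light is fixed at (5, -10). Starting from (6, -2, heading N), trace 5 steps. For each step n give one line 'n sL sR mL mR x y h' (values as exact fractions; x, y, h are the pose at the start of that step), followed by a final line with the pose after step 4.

0 60/61 12/13 1512/793 48/793 6 -2 N
1 120/137 24/13 4848/1781 -1728/1781 6 -1 E
2 30/13 10/3 220/39 -40/39 7 -1 S
3 120/37 120/101 16560/3737 7680/3737 7 -2 W
4 60/61 12/13 1512/793 48/793 6 -2 N
final 6 -1 E

n=0: pose=(6,-2,N); sL=60/61, sR=12/13; mL=1512/793, mR=48/793; mL+mR=120/61 → advance +1; mR−mL=-24/13 → turn -1·90°
n=1: pose=(6,-1,E); sL=120/137, sR=24/13; mL=4848/1781, mR=-1728/1781; mL+mR=240/137 → advance +1; mR−mL=-48/13 → turn -1·90°
n=2: pose=(7,-1,S); sL=30/13, sR=10/3; mL=220/39, mR=-40/39; mL+mR=60/13 → advance +1; mR−mL=-20/3 → turn -1·90°
n=3: pose=(7,-2,W); sL=120/37, sR=120/101; mL=16560/3737, mR=7680/3737; mL+mR=240/37 → advance +1; mR−mL=-240/101 → turn -1·90°
n=4: pose=(6,-2,N); sL=60/61, sR=12/13; mL=1512/793, mR=48/793; mL+mR=120/61 → advance +1; mR−mL=-24/13 → turn -1·90°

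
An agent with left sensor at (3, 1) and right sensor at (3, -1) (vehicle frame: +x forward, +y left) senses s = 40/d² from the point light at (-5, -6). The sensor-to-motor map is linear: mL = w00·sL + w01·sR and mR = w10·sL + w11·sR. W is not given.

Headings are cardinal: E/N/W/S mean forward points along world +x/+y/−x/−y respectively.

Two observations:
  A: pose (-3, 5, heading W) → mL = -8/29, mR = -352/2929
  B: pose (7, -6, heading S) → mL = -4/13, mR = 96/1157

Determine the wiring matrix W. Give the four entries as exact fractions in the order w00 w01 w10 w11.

obs A: pose=(-3,5,W) → sL=40/101, sR=8/29, mL=-8/29, mR=-352/2929
obs B: pose=(7,-6,S) → sL=20/89, sR=4/13, mL=-4/13, mR=96/1157
sensor matrix S = [[40/101, 8/29], [20/89, 4/13]]; det S = 202880/3388853
solve [mL_A; mL_B] = S·[w00; w01] and [mR_A; mR_B] = S·[w10; w11]:
  w00 = 0, w01 = -1, w10 = -1, w11 = 1

0 -1 -1 1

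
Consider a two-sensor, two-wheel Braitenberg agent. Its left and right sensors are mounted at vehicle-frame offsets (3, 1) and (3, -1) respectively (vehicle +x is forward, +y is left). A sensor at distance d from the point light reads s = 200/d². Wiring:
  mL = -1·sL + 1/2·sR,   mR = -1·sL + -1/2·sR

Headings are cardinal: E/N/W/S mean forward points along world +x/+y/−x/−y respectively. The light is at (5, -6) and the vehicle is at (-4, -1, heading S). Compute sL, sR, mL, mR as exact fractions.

50/17 25/13 -875/442 -1725/442

left sensor world pos  = (-3, -4); dL² = 68
right sensor world pos = (-5, -4); dR² = 104
sL = 200/68 = 50/17
sR = 200/104 = 25/13
mL = -1·sL + 1/2·sR = -875/442
mR = -1·sL + -1/2·sR = -1725/442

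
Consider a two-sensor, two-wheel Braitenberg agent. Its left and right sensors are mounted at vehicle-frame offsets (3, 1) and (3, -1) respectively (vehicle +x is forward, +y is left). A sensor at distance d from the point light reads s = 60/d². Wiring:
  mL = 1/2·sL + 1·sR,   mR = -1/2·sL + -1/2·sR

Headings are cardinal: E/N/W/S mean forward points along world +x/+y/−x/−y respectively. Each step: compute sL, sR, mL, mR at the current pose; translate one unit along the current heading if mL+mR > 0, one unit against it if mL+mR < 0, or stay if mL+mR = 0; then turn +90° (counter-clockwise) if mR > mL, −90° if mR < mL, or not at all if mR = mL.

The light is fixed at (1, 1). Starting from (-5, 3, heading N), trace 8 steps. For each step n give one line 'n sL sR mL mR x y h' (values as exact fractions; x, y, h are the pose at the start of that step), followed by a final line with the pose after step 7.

0 30/37 6/5 297/185 -186/185 -5 3 N
1 12/5 60/13 378/65 -228/65 -5 4 E
2 15/4 5/3 85/24 -65/24 -4 4 S
3 12/13 60/73 1218/949 -828/949 -4 3 W
4 30/37 6/5 297/185 -186/185 -5 3 N
5 12/5 60/13 378/65 -228/65 -5 4 E
6 15/4 5/3 85/24 -65/24 -4 4 S
7 12/13 60/73 1218/949 -828/949 -4 3 W
final -5 3 N

n=0: pose=(-5,3,N); sL=30/37, sR=6/5; mL=297/185, mR=-186/185; mL+mR=3/5 → advance +1; mR−mL=-483/185 → turn -1·90°
n=1: pose=(-5,4,E); sL=12/5, sR=60/13; mL=378/65, mR=-228/65; mL+mR=30/13 → advance +1; mR−mL=-606/65 → turn -1·90°
n=2: pose=(-4,4,S); sL=15/4, sR=5/3; mL=85/24, mR=-65/24; mL+mR=5/6 → advance +1; mR−mL=-25/4 → turn -1·90°
n=3: pose=(-4,3,W); sL=12/13, sR=60/73; mL=1218/949, mR=-828/949; mL+mR=30/73 → advance +1; mR−mL=-2046/949 → turn -1·90°
n=4: pose=(-5,3,N); sL=30/37, sR=6/5; mL=297/185, mR=-186/185; mL+mR=3/5 → advance +1; mR−mL=-483/185 → turn -1·90°
n=5: pose=(-5,4,E); sL=12/5, sR=60/13; mL=378/65, mR=-228/65; mL+mR=30/13 → advance +1; mR−mL=-606/65 → turn -1·90°
n=6: pose=(-4,4,S); sL=15/4, sR=5/3; mL=85/24, mR=-65/24; mL+mR=5/6 → advance +1; mR−mL=-25/4 → turn -1·90°
n=7: pose=(-4,3,W); sL=12/13, sR=60/73; mL=1218/949, mR=-828/949; mL+mR=30/73 → advance +1; mR−mL=-2046/949 → turn -1·90°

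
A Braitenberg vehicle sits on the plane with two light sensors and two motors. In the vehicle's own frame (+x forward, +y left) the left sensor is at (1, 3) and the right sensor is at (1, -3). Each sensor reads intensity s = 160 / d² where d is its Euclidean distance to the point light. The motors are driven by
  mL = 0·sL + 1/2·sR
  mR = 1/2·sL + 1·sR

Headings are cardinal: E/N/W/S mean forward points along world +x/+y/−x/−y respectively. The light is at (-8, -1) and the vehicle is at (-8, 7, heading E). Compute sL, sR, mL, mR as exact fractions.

left sensor world pos  = (-7, 10); dL² = 122
right sensor world pos = (-7, 4); dR² = 26
sL = 160/122 = 80/61
sR = 160/26 = 80/13
mL = 0·sL + 1/2·sR = 40/13
mR = 1/2·sL + 1·sR = 5400/793

80/61 80/13 40/13 5400/793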